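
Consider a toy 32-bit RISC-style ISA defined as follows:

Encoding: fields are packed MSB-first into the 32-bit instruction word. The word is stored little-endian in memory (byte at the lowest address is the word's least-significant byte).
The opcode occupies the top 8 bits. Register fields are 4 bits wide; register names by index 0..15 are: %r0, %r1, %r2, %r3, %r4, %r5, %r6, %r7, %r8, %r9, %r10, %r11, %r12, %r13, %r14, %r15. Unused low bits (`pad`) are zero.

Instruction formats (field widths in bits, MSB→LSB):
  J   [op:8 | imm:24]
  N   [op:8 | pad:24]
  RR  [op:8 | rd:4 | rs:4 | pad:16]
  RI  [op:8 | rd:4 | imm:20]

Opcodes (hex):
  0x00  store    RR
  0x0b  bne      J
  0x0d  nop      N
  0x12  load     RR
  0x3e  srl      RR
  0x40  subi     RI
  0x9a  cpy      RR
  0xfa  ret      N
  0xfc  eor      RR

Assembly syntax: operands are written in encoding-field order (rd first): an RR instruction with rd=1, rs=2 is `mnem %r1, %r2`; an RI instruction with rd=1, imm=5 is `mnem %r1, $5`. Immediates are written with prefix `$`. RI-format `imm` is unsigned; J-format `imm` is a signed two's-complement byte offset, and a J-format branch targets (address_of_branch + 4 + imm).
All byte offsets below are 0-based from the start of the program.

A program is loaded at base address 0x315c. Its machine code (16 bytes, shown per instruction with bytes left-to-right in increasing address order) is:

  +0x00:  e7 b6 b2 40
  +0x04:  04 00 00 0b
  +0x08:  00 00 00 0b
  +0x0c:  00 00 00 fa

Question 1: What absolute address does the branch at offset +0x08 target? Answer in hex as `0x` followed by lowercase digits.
0x3168

[08] 00 00 00 0b → 0x0b000000
  top 8b → 0xb → bne [J]
  imm@[23:0]=0x0 ⇒ $0
  target = base 0x315c + off 0x08 + 4 + imm 0 = 0x3168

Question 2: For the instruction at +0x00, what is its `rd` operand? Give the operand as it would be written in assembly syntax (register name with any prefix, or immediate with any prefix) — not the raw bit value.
@+00  little-endian(e7 b6 b2 40) = 0x40b2b6e7
  top 8b → 0x40 → subi [RI]
  rd@[23:20]=0xb ⇒ %r11
  imm@[19:0]=0x2b6e7 ⇒ $177895

%r11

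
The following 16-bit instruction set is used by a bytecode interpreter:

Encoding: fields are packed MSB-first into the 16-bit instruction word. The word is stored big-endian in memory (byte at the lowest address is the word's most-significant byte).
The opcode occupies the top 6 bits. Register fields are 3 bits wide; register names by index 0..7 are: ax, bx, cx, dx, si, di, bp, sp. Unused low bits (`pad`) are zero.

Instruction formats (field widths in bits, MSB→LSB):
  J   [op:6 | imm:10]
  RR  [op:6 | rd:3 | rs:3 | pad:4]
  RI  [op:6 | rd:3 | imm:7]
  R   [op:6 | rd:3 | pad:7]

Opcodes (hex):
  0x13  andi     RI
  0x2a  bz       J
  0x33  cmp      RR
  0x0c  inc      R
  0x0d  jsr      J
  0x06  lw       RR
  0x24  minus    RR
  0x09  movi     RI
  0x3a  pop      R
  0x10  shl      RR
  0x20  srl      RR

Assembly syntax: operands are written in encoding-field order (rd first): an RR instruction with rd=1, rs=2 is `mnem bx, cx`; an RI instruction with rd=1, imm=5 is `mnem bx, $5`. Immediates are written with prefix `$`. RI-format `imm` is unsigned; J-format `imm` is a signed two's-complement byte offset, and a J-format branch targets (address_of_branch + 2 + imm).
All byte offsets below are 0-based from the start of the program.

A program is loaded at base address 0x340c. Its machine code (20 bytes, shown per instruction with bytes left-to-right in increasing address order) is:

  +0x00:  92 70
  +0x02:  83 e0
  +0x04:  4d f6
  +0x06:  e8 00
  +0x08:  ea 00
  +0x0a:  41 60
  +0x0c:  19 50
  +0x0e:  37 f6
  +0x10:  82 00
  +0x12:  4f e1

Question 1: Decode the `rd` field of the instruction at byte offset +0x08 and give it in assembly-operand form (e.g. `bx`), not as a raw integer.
@+08  big-endian(ea 00) = 0xea00
  op=0xea00>>10=0x3a ⇒ pop (R)
  [9:7] rd=4 = si

si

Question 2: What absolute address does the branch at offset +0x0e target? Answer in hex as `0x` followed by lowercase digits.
0x3412

+0x0e: 37 f6 ⇒ word 0x37f6 (big)
  top 6b → 0xd → jsr [J]
  imm@[9:0]=0x3f6 (s10→-10) ⇒ $-10
  target = base 0x340c + off 0x0e + 2 + imm -10 = 0x3412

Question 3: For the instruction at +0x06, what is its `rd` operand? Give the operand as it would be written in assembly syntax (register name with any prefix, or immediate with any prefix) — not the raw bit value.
[06] e8 00 → 0xe800
  opcode bits[15:10]=0x3a: pop/R
  rd@[9:7]=0x0 ⇒ ax

ax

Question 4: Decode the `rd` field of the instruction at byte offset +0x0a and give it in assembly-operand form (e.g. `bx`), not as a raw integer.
off 0x0a: read 41 60 as big → 0x4160
  op=0x4160>>10=0x10 ⇒ shl (RR)
  [9:7] rd=2 = cx
  [6:4] rs=6 = bp

cx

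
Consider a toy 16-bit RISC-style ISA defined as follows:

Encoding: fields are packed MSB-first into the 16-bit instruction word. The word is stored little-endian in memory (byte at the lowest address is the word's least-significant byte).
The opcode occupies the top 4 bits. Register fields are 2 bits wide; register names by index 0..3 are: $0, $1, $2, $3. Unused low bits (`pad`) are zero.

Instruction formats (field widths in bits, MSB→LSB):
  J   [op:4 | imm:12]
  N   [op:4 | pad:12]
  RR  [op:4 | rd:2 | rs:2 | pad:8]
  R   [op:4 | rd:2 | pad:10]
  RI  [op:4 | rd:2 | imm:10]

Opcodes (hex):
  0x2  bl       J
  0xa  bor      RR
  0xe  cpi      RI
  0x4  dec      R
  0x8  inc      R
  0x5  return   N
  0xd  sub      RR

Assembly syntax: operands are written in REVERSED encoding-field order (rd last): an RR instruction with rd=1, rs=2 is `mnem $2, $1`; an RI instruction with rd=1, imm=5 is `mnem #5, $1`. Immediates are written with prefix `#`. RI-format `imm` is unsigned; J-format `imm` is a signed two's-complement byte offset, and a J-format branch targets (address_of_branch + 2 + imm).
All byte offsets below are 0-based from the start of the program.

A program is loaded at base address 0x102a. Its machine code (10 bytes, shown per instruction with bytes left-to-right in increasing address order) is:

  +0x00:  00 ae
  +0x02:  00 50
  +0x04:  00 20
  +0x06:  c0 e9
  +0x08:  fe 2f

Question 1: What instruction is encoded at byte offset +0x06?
cpi #448, $2

[06] c0 e9 → 0xe9c0
  top 4b → 0xe → cpi [RI]
  [11:10] rd=2 = $2
  [9:0] imm=448 = #448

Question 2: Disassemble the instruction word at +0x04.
bl #0

@+04  little-endian(00 20) = 0x2000
  op=0x2000>>12=0x2 ⇒ bl (J)
  imm@[11:0]=0x0 ⇒ #0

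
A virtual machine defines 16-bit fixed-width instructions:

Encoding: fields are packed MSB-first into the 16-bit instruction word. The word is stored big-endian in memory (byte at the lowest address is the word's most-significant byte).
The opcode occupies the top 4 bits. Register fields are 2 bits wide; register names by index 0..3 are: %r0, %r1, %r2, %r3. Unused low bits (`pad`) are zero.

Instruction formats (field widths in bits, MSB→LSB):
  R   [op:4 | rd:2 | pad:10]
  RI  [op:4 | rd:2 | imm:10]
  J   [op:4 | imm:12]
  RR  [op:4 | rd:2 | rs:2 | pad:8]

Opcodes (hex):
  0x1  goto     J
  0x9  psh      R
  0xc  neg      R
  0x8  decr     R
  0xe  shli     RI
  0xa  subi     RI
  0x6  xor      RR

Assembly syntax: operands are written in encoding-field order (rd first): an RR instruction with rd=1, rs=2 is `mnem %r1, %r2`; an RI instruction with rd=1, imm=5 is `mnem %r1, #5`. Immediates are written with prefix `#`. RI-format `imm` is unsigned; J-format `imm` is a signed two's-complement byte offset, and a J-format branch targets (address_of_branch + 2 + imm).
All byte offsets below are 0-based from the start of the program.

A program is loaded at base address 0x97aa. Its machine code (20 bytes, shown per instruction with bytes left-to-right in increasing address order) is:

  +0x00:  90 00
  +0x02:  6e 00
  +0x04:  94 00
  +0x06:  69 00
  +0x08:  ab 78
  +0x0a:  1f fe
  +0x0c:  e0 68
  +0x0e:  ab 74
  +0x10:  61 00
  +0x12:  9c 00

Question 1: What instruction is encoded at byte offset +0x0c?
+0x0c: e0 68 ⇒ word 0xe068 (big)
  op=0xe068>>12=0xe ⇒ shli (RI)
  rd@[11:10]=0x0 ⇒ %r0
  imm@[9:0]=0x68 ⇒ #104

shli %r0, #104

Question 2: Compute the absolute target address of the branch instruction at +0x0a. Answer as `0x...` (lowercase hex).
0x97b4

[0a] 1f fe → 0x1ffe
  op=0x1ffe>>12=0x1 ⇒ goto (J)
  imm: (w>>0)&0xfff=0xffe (s12→-2) → #-2
  target = base 0x97aa + off 0x0a + 2 + imm -2 = 0x97b4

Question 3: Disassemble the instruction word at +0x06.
xor %r2, %r1

off 0x06: read 69 00 as big → 0x6900
  top 4b → 0x6 → xor [RR]
  rd: (w>>10)&0x3=0x2 → %r2
  rs: (w>>8)&0x3=0x1 → %r1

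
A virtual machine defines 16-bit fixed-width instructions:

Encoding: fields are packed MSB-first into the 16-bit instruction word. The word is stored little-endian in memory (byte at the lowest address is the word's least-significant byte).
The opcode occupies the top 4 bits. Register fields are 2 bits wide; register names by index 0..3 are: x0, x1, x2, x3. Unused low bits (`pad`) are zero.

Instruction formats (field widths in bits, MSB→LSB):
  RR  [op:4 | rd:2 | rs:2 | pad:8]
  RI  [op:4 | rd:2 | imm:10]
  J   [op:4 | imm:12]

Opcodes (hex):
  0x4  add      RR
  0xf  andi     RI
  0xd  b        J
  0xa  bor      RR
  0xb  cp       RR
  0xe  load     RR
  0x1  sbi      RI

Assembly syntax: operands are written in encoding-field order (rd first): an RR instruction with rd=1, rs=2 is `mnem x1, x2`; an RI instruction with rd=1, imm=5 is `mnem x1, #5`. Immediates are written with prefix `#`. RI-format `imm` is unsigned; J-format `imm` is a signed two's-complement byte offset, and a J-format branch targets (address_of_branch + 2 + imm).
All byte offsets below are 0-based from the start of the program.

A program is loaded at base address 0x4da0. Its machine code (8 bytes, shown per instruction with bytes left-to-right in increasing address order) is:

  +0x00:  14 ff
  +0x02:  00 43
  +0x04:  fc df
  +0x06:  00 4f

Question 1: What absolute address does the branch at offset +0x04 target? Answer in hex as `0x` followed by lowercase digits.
+0x04: fc df ⇒ word 0xdffc (little)
  top 4b → 0xd → b [J]
  [11:0] imm=4092 (s12→-4) = #-4
  target = base 0x4da0 + off 0x04 + 2 + imm -4 = 0x4da2

0x4da2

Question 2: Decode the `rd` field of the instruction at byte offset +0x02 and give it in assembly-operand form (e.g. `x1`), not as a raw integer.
[02] 00 43 → 0x4300
  top 4b → 0x4 → add [RR]
  rd: (w>>10)&0x3=0x0 → x0
  rs: (w>>8)&0x3=0x3 → x3

x0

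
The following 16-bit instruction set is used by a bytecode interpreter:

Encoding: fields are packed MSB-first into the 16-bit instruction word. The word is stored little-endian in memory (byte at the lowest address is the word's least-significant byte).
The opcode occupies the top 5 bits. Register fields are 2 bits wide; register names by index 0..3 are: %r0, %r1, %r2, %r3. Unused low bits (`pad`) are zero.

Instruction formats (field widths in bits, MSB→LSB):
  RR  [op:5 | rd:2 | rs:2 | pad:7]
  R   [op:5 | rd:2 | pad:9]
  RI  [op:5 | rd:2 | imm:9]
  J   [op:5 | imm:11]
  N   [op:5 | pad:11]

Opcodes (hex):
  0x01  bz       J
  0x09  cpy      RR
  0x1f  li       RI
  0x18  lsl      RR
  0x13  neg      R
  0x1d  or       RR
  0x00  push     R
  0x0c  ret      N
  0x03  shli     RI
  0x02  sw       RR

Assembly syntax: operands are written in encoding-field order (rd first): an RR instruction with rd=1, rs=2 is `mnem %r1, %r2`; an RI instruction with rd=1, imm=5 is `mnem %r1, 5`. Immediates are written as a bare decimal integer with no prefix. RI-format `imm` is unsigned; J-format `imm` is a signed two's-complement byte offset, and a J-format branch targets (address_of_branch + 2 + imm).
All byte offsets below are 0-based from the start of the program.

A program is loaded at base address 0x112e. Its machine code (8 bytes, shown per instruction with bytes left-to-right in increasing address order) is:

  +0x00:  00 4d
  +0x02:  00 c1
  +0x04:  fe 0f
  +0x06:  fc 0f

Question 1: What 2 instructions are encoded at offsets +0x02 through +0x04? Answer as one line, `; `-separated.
lsl %r0, %r2; bz -2

[02] 00 c1 → 0xc100
  opcode bits[15:11]=0x18: lsl/RR
  [10:9] rd=0 = %r0
  [8:7] rs=2 = %r2
[04] fe 0f → 0x0ffe
  opcode bits[15:11]=0x1: bz/J
  [10:0] imm=2046 (s11→-2) = -2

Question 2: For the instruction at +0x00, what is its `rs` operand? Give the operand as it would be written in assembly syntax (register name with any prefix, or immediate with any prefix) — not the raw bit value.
%r2

+0x00: 00 4d ⇒ word 0x4d00 (little)
  op=0x4d00>>11=0x9 ⇒ cpy (RR)
  rd@[10:9]=0x2 ⇒ %r2
  rs@[8:7]=0x2 ⇒ %r2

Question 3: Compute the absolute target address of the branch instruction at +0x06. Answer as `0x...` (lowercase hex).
[06] fc 0f → 0x0ffc
  top 5b → 0x1 → bz [J]
  imm: (w>>0)&0x7ff=0x7fc (s11→-4) → -4
  target = base 0x112e + off 0x06 + 2 + imm -4 = 0x1132

0x1132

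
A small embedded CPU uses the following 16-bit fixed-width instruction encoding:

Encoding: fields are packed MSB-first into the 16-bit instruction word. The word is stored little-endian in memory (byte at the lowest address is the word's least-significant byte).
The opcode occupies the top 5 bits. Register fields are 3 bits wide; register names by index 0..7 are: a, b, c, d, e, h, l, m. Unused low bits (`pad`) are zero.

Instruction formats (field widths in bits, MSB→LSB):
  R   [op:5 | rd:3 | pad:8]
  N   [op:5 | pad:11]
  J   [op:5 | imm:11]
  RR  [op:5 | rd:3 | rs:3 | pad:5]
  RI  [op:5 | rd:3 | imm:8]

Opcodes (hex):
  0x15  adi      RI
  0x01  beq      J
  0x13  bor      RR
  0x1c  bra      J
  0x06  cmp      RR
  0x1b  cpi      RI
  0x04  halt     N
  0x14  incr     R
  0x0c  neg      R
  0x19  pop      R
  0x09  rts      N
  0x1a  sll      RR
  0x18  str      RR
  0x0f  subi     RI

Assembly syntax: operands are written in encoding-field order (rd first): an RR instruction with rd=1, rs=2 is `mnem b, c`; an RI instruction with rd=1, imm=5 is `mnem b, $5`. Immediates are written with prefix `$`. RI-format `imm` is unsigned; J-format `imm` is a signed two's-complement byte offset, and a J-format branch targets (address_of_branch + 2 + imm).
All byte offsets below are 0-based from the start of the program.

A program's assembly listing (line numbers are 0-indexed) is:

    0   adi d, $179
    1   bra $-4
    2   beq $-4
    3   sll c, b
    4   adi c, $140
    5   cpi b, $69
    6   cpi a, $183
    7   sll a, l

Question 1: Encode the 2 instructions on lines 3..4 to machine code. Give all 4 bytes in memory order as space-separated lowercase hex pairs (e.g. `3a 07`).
20 d2 8c aa

3. sll fields op=0x1a:5|rd=2:3|rs=1:3|pad=0:5 → word d220h → 20 d2
4. adi fields op=0x15:5|rd=2:3|imm=140:8 → word aa8ch → 8c aa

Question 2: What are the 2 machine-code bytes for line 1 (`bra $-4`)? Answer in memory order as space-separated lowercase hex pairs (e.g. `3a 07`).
fc e7

L1: bra op=0x1c:5|imm=-4:11 ⇒ 0xe7fc ⇒ little fc e7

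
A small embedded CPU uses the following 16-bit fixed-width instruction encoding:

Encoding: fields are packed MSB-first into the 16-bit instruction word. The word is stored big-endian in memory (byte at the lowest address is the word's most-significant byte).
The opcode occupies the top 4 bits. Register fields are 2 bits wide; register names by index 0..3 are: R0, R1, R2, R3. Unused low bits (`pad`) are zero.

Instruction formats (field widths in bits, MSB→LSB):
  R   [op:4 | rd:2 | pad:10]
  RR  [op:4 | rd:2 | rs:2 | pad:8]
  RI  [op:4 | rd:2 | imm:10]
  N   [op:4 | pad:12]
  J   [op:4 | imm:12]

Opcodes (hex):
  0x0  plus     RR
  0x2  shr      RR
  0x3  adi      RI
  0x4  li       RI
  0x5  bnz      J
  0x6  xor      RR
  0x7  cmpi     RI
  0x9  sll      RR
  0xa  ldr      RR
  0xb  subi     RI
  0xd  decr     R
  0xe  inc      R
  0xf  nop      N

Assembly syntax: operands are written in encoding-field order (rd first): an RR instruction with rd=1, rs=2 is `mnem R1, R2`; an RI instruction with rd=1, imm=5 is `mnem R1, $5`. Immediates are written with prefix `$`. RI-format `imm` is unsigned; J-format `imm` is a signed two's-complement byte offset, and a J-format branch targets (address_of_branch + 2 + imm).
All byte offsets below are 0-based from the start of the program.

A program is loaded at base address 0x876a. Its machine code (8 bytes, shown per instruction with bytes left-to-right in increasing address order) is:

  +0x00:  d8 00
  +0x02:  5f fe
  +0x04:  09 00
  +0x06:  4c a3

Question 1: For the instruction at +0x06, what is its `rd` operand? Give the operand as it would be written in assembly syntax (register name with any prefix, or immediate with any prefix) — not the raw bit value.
R3

+0x06: 4c a3 ⇒ word 0x4ca3 (big)
  top 4b → 0x4 → li [RI]
  rd: (w>>10)&0x3=0x3 → R3
  imm: (w>>0)&0x3ff=0xa3 → $163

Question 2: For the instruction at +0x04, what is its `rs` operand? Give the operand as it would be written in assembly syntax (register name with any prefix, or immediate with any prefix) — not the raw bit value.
R1

[04] 09 00 → 0x0900
  op=0x0900>>12=0x0 ⇒ plus (RR)
  rd@[11:10]=0x2 ⇒ R2
  rs@[9:8]=0x1 ⇒ R1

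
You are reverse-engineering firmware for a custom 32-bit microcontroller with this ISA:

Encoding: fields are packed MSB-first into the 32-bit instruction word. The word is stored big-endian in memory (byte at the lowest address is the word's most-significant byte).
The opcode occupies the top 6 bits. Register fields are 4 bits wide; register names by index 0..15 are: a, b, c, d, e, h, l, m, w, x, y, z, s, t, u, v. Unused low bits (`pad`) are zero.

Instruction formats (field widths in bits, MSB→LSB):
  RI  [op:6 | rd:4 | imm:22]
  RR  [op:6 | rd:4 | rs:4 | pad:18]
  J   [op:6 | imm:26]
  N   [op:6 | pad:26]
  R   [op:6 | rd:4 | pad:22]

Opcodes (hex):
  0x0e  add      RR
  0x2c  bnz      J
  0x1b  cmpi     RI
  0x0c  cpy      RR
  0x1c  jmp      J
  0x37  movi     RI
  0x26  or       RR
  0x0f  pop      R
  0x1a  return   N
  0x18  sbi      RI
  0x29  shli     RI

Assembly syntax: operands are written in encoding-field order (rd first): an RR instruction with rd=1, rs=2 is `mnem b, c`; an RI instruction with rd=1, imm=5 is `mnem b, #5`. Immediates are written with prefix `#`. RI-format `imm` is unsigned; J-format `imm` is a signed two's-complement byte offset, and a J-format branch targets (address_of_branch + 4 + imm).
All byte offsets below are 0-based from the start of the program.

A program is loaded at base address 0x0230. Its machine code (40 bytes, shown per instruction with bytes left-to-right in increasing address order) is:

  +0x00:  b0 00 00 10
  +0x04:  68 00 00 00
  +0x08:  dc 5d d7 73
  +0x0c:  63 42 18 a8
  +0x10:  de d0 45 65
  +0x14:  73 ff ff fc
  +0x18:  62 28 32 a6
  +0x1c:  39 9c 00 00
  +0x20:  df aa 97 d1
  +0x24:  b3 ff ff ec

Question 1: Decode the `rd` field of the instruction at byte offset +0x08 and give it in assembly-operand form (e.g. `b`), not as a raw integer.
b

[08] dc 5d d7 73 → 0xdc5dd773
  op=0xdc5dd773>>26=0x37 ⇒ movi (RI)
  rd: (w>>22)&0xf=0x1 → b
  imm: (w>>0)&0x3fffff=0x1dd773 → #1955699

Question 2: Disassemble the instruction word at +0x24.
bnz #-20

@+24  big-endian(b3 ff ff ec) = 0xb3ffffec
  op=0xb3ffffec>>26=0x2c ⇒ bnz (J)
  imm: (w>>0)&0x3ffffff=0x3ffffec (s26→-20) → #-20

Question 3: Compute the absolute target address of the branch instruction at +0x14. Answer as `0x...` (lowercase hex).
+0x14: 73 ff ff fc ⇒ word 0x73fffffc (big)
  top 6b → 0x1c → jmp [J]
  imm@[25:0]=0x3fffffc (s26→-4) ⇒ #-4
  target = base 0x0230 + off 0x14 + 4 + imm -4 = 0x0244

0x0244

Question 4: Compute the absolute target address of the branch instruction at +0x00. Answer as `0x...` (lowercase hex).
@+00  big-endian(b0 00 00 10) = 0xb0000010
  opcode bits[31:26]=0x2c: bnz/J
  imm: (w>>0)&0x3ffffff=0x10 → #16
  target = base 0x0230 + off 0x00 + 4 + imm 16 = 0x0244

0x0244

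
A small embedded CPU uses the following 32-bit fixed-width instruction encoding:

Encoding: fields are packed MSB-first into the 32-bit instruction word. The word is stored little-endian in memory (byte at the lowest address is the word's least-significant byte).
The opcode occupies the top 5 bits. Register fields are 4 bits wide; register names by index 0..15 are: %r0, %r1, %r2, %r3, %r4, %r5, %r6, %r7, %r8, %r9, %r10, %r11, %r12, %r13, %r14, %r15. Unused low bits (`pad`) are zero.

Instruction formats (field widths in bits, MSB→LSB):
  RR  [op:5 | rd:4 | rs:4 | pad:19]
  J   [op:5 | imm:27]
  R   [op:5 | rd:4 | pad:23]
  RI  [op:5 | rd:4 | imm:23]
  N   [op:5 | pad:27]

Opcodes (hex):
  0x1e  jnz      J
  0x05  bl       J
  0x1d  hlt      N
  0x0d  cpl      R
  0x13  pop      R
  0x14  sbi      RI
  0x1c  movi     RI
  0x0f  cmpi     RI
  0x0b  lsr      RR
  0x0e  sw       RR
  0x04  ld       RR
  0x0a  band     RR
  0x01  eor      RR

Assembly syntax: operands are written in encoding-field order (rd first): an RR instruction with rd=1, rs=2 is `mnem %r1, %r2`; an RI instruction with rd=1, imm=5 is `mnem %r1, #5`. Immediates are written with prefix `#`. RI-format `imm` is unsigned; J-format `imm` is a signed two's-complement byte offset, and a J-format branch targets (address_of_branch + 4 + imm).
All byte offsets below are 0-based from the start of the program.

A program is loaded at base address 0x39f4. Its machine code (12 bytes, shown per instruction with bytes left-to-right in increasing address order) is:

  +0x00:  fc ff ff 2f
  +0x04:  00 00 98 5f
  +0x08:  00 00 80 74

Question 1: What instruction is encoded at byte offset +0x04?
@+04  little-endian(00 00 98 5f) = 0x5f980000
  top 5b → 0xb → lsr [RR]
  rd: (w>>23)&0xf=0xf → %r15
  rs: (w>>19)&0xf=0x3 → %r3

lsr %r15, %r3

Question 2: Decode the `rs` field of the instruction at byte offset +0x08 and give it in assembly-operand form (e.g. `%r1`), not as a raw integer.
%r0

@+08  little-endian(00 00 80 74) = 0x74800000
  op=0x74800000>>27=0xe ⇒ sw (RR)
  rd: (w>>23)&0xf=0x9 → %r9
  rs: (w>>19)&0xf=0x0 → %r0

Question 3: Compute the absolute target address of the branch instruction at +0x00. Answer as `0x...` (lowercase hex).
0x39f4

off 0x00: read fc ff ff 2f as little → 0x2ffffffc
  top 5b → 0x5 → bl [J]
  [26:0] imm=134217724 (s27→-4) = #-4
  target = base 0x39f4 + off 0x00 + 4 + imm -4 = 0x39f4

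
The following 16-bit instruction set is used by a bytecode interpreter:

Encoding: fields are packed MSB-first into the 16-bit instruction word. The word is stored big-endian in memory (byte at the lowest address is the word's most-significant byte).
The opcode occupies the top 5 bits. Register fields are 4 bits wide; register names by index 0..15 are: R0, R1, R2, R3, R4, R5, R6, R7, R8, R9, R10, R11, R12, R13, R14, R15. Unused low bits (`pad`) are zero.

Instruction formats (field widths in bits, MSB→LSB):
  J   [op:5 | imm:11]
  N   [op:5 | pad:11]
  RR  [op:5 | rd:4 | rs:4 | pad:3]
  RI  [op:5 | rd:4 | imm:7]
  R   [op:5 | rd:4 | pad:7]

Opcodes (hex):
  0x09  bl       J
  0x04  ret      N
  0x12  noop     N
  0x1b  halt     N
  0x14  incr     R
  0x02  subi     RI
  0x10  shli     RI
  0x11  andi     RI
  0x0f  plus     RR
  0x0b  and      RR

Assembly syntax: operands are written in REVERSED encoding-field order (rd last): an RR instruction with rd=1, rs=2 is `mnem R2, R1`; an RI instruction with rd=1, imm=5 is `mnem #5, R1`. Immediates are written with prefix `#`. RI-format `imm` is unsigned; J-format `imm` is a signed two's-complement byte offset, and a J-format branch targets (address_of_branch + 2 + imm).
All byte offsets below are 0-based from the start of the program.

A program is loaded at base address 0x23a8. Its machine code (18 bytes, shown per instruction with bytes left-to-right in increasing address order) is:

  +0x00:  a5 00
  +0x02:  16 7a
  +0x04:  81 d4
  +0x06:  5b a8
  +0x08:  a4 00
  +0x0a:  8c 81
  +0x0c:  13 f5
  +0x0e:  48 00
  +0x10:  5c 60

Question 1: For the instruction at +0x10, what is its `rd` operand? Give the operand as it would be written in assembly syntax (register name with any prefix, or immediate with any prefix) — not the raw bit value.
R8

+0x10: 5c 60 ⇒ word 0x5c60 (big)
  opcode bits[15:11]=0xb: and/RR
  rd@[10:7]=0x8 ⇒ R8
  rs@[6:3]=0xc ⇒ R12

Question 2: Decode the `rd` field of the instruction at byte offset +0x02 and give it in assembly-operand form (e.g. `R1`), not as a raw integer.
R12

+0x02: 16 7a ⇒ word 0x167a (big)
  op=0x167a>>11=0x2 ⇒ subi (RI)
  rd@[10:7]=0xc ⇒ R12
  imm@[6:0]=0x7a ⇒ #122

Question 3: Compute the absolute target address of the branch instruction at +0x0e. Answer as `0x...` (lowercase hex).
0x23b8

+0x0e: 48 00 ⇒ word 0x4800 (big)
  op=0x4800>>11=0x9 ⇒ bl (J)
  imm: (w>>0)&0x7ff=0x0 → #0
  target = base 0x23a8 + off 0x0e + 2 + imm 0 = 0x23b8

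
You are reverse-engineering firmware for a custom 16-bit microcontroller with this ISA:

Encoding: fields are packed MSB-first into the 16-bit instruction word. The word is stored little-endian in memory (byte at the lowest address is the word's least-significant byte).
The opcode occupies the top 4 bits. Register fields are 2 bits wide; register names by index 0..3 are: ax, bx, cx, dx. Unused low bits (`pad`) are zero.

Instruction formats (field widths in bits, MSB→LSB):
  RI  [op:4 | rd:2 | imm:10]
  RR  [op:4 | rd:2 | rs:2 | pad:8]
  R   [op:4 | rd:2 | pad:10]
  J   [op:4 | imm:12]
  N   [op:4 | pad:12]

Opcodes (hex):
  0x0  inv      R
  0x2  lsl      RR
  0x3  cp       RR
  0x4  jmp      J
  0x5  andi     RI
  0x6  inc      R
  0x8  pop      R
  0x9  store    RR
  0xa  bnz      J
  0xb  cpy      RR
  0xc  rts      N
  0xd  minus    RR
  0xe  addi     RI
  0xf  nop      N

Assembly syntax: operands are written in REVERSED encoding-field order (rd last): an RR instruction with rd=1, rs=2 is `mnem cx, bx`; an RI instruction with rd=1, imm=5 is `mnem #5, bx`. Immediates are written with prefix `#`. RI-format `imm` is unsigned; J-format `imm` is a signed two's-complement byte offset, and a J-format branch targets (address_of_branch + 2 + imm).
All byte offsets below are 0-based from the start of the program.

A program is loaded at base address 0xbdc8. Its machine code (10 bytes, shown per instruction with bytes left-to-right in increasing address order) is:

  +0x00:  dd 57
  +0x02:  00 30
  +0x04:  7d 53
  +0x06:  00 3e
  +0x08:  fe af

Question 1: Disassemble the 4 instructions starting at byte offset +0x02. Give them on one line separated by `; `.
off 0x02: read 00 30 as little → 0x3000
  op=0x3000>>12=0x3 ⇒ cp (RR)
  [11:10] rd=0 = ax
  [9:8] rs=0 = ax
off 0x04: read 7d 53 as little → 0x537d
  op=0x537d>>12=0x5 ⇒ andi (RI)
  [11:10] rd=0 = ax
  [9:0] imm=893 = #893
off 0x06: read 00 3e as little → 0x3e00
  op=0x3e00>>12=0x3 ⇒ cp (RR)
  [11:10] rd=3 = dx
  [9:8] rs=2 = cx
off 0x08: read fe af as little → 0xaffe
  op=0xaffe>>12=0xa ⇒ bnz (J)
  [11:0] imm=4094 (s12→-2) = #-2

cp ax, ax; andi #893, ax; cp cx, dx; bnz #-2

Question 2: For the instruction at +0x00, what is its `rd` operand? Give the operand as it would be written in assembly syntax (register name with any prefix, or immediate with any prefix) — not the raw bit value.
[00] dd 57 → 0x57dd
  op=0x57dd>>12=0x5 ⇒ andi (RI)
  [11:10] rd=1 = bx
  [9:0] imm=989 = #989

bx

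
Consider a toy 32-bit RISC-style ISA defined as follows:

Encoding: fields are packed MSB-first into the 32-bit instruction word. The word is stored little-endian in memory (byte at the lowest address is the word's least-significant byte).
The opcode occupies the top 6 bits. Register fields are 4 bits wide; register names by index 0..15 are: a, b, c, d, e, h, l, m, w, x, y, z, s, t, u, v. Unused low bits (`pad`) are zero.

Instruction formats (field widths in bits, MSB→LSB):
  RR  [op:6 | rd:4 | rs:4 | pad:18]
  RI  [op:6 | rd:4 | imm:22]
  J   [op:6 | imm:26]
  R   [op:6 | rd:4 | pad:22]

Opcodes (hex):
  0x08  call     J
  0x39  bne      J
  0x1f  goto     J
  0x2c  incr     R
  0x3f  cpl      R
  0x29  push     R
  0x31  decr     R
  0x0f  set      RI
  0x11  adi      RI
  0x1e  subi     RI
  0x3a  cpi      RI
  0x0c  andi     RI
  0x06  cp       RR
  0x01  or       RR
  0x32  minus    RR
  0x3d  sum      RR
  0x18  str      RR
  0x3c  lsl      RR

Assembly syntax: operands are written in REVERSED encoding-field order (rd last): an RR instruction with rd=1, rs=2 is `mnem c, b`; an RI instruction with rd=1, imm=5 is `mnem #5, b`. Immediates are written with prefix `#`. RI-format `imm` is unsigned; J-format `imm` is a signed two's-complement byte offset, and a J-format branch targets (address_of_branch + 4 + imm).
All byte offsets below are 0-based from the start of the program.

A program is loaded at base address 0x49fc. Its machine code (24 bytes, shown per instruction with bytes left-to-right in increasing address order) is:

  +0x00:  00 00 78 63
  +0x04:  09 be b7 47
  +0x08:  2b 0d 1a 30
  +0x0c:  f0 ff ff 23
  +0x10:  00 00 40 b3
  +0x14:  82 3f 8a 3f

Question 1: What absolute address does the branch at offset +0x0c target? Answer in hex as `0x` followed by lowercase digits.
0x49fc

off 0x0c: read f0 ff ff 23 as little → 0x23fffff0
  opcode bits[31:26]=0x8: call/J
  imm: (w>>0)&0x3ffffff=0x3fffff0 (s26→-16) → #-16
  target = base 0x49fc + off 0x0c + 4 + imm -16 = 0x49fc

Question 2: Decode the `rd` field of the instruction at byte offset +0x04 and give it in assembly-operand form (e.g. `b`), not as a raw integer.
@+04  little-endian(09 be b7 47) = 0x47b7be09
  op=0x47b7be09>>26=0x11 ⇒ adi (RI)
  rd@[25:22]=0xe ⇒ u
  imm@[21:0]=0x37be09 ⇒ #3653129

u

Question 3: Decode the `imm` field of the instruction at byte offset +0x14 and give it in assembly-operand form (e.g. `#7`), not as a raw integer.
#671618

off 0x14: read 82 3f 8a 3f as little → 0x3f8a3f82
  op=0x3f8a3f82>>26=0xf ⇒ set (RI)
  rd: (w>>22)&0xf=0xe → u
  imm: (w>>0)&0x3fffff=0xa3f82 → #671618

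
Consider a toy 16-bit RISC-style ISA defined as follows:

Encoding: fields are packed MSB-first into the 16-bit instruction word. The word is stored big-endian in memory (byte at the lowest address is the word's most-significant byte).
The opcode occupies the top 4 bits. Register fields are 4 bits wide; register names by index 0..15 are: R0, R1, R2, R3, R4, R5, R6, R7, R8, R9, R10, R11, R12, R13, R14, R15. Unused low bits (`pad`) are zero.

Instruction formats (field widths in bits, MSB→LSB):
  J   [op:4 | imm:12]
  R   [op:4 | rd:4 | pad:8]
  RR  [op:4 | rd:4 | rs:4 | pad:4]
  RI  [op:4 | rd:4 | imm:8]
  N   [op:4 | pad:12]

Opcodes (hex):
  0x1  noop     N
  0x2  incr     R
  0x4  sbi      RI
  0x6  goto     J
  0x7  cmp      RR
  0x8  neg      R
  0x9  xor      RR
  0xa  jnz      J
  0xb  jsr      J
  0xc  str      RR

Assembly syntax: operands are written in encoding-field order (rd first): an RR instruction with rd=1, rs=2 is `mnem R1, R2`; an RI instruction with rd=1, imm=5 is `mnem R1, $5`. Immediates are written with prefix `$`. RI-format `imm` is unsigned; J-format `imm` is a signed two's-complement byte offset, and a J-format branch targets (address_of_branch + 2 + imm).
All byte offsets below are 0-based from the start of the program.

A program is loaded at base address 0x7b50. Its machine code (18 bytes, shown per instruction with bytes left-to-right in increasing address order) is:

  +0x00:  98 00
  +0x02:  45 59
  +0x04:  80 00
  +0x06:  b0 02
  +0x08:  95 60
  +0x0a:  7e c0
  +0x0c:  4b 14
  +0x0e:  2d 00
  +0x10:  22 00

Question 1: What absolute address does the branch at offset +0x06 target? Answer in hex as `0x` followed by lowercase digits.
+0x06: b0 02 ⇒ word 0xb002 (big)
  opcode bits[15:12]=0xb: jsr/J
  imm@[11:0]=0x2 ⇒ $2
  target = base 0x7b50 + off 0x06 + 2 + imm 2 = 0x7b5a

0x7b5a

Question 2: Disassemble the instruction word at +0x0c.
@+0c  big-endian(4b 14) = 0x4b14
  op=0x4b14>>12=0x4 ⇒ sbi (RI)
  [11:8] rd=11 = R11
  [7:0] imm=20 = $20

sbi R11, $20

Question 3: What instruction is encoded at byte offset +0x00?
off 0x00: read 98 00 as big → 0x9800
  top 4b → 0x9 → xor [RR]
  rd: (w>>8)&0xf=0x8 → R8
  rs: (w>>4)&0xf=0x0 → R0

xor R8, R0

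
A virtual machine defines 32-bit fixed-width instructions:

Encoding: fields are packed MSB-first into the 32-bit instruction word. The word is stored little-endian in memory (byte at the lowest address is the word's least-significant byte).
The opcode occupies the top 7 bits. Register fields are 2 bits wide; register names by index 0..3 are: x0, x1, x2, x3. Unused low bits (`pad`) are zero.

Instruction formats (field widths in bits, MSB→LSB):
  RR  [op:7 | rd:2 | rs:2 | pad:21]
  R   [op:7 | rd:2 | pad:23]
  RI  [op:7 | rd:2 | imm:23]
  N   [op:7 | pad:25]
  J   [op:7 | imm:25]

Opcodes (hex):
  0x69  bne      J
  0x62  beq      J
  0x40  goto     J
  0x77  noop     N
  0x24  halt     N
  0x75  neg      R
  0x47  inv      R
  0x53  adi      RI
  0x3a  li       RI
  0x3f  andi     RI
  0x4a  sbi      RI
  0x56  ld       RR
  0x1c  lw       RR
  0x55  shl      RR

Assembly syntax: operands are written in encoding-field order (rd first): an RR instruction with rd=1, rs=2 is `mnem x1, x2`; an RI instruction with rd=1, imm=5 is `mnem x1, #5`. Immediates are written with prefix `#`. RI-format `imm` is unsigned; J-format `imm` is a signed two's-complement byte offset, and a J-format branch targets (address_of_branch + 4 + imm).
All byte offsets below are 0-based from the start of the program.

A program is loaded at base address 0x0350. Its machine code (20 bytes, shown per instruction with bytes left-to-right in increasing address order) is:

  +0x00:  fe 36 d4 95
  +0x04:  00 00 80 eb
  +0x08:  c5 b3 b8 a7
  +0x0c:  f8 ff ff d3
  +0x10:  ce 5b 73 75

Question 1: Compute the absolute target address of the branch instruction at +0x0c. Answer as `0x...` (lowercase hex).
0x0358

@+0c  little-endian(f8 ff ff d3) = 0xd3fffff8
  top 7b → 0x69 → bne [J]
  [24:0] imm=33554424 (s25→-8) = #-8
  target = base 0x0350 + off 0x0c + 4 + imm -8 = 0x0358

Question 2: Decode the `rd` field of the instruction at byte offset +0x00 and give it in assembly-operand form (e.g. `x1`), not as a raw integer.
x3

off 0x00: read fe 36 d4 95 as little → 0x95d436fe
  top 7b → 0x4a → sbi [RI]
  [24:23] rd=3 = x3
  [22:0] imm=5519102 = #5519102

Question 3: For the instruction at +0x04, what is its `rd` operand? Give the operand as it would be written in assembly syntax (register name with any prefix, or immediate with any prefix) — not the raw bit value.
x3

+0x04: 00 00 80 eb ⇒ word 0xeb800000 (little)
  top 7b → 0x75 → neg [R]
  [24:23] rd=3 = x3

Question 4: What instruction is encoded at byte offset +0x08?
adi x3, #3716037

[08] c5 b3 b8 a7 → 0xa7b8b3c5
  opcode bits[31:25]=0x53: adi/RI
  [24:23] rd=3 = x3
  [22:0] imm=3716037 = #3716037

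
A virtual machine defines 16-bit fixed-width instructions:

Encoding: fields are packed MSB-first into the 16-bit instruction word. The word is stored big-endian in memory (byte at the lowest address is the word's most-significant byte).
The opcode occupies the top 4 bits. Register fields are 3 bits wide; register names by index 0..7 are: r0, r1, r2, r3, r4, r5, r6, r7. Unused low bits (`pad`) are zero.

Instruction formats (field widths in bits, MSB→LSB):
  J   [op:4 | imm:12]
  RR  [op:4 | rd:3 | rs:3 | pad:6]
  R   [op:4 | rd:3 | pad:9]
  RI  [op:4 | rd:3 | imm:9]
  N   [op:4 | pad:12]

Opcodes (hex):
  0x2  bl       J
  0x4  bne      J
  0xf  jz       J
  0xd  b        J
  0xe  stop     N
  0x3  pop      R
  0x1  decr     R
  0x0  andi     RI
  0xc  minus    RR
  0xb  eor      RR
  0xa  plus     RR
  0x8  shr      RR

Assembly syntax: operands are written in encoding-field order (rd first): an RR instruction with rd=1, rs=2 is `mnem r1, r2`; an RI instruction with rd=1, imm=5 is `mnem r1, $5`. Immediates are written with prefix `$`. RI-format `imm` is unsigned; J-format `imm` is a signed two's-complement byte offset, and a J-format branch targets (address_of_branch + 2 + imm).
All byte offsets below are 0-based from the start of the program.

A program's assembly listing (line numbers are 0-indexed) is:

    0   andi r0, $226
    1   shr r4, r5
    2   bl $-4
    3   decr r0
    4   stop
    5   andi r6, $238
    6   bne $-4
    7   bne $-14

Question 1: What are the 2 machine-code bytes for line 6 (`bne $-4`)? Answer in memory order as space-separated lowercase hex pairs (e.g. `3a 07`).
4f fc

line 6 (bne): pack op=0x4:4|imm=-4:12 = 0x4ffc; big→ 4f fc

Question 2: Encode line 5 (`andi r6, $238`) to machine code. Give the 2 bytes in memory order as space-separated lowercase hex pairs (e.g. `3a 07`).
0c ee

line 5 (andi): pack op=0x0:4|rd=6:3|imm=238:9 = 0x0cee; big→ 0c ee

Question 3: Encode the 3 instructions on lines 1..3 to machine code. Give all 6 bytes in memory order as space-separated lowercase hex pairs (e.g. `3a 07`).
L1: shr op=0x8:4|rd=4:3|rs=5:3|pad=0:6 ⇒ 0x8940 ⇒ big 89 40
L2: bl op=0x2:4|imm=-4:12 ⇒ 0x2ffc ⇒ big 2f fc
L3: decr op=0x1:4|rd=0:3|pad=0:9 ⇒ 0x1000 ⇒ big 10 00

89 40 2f fc 10 00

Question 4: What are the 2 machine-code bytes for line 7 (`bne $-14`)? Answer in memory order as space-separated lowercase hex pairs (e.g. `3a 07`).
7. bne fields op=0x4:4|imm=-14:12 → word 4ff2h → 4f f2

4f f2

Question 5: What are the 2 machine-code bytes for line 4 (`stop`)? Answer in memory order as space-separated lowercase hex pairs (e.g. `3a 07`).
line 4 (stop): pack op=0xe:4|pad=0:12 = 0xe000; big→ e0 00

e0 00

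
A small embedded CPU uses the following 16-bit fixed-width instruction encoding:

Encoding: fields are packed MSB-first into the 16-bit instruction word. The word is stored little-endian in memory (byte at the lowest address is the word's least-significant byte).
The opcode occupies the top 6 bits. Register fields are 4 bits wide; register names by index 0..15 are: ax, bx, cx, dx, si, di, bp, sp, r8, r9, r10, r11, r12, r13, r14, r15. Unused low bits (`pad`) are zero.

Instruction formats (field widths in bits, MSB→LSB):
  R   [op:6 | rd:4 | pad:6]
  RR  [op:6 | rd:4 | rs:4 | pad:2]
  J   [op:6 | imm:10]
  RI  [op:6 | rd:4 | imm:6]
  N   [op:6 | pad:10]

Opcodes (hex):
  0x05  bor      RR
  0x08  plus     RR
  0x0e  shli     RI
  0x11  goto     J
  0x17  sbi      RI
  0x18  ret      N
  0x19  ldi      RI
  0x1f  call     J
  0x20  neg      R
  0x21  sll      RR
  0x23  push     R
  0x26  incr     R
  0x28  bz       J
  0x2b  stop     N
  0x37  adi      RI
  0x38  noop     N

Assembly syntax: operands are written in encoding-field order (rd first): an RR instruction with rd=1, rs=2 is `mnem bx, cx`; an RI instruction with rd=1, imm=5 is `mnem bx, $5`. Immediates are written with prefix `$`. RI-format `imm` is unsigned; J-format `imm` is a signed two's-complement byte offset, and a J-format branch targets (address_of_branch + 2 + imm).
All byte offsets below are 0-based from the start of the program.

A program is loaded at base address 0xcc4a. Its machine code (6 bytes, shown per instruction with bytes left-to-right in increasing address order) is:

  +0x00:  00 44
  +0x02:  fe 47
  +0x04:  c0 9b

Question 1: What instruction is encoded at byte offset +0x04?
+0x04: c0 9b ⇒ word 0x9bc0 (little)
  top 6b → 0x26 → incr [R]
  [9:6] rd=15 = r15

incr r15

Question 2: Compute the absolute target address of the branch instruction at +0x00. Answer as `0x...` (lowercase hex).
0xcc4c

[00] 00 44 → 0x4400
  top 6b → 0x11 → goto [J]
  imm@[9:0]=0x0 ⇒ $0
  target = base 0xcc4a + off 0x00 + 2 + imm 0 = 0xcc4c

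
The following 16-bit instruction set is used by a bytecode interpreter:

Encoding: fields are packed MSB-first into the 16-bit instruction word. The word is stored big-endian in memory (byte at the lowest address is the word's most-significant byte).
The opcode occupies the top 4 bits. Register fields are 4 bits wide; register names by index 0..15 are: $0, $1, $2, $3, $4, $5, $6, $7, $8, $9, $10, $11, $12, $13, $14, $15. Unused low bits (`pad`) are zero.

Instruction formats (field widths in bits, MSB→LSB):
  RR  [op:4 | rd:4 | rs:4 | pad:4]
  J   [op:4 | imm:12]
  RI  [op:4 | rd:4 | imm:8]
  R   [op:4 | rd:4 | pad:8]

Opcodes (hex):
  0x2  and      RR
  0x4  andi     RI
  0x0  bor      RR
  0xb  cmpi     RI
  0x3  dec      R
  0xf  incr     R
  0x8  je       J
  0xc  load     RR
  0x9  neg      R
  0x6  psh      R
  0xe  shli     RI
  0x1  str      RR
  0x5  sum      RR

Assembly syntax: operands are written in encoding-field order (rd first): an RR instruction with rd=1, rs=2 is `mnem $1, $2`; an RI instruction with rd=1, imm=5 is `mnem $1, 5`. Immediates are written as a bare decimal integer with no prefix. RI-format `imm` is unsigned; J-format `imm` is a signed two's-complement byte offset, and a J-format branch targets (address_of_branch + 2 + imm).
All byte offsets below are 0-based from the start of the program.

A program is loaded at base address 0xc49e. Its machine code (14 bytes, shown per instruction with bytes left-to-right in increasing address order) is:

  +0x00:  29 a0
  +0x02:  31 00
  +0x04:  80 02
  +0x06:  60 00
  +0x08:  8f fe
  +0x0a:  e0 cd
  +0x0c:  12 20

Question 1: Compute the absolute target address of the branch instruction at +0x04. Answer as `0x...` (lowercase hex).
0xc4a6

+0x04: 80 02 ⇒ word 0x8002 (big)
  opcode bits[15:12]=0x8: je/J
  [11:0] imm=2 = 2
  target = base 0xc49e + off 0x04 + 2 + imm 2 = 0xc4a6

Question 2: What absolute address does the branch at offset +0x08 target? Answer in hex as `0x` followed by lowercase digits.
+0x08: 8f fe ⇒ word 0x8ffe (big)
  opcode bits[15:12]=0x8: je/J
  [11:0] imm=4094 (s12→-2) = -2
  target = base 0xc49e + off 0x08 + 2 + imm -2 = 0xc4a6

0xc4a6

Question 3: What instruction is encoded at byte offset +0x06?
psh $0

off 0x06: read 60 00 as big → 0x6000
  op=0x6000>>12=0x6 ⇒ psh (R)
  rd: (w>>8)&0xf=0x0 → $0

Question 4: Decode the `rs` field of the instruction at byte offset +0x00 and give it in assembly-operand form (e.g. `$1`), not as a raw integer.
$10

@+00  big-endian(29 a0) = 0x29a0
  op=0x29a0>>12=0x2 ⇒ and (RR)
  rd: (w>>8)&0xf=0x9 → $9
  rs: (w>>4)&0xf=0xa → $10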